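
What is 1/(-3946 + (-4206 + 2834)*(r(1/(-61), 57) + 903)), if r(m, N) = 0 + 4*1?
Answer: -1/1248350 ≈ -8.0106e-7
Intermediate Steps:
r(m, N) = 4 (r(m, N) = 0 + 4 = 4)
1/(-3946 + (-4206 + 2834)*(r(1/(-61), 57) + 903)) = 1/(-3946 + (-4206 + 2834)*(4 + 903)) = 1/(-3946 - 1372*907) = 1/(-3946 - 1244404) = 1/(-1248350) = -1/1248350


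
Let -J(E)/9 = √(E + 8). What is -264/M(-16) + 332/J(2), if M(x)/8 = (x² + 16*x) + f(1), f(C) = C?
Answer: -33 - 166*√10/45 ≈ -44.665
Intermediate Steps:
J(E) = -9*√(8 + E) (J(E) = -9*√(E + 8) = -9*√(8 + E))
M(x) = 8 + 8*x² + 128*x (M(x) = 8*((x² + 16*x) + 1) = 8*(1 + x² + 16*x) = 8 + 8*x² + 128*x)
-264/M(-16) + 332/J(2) = -264/(8 + 8*(-16)² + 128*(-16)) + 332/((-9*√(8 + 2))) = -264/(8 + 8*256 - 2048) + 332/((-9*√10)) = -264/(8 + 2048 - 2048) + 332*(-√10/90) = -264/8 - 166*√10/45 = -264*⅛ - 166*√10/45 = -33 - 166*√10/45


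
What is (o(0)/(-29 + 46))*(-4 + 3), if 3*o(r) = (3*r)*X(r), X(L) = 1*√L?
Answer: 0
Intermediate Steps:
X(L) = √L
o(r) = r^(3/2) (o(r) = ((3*r)*√r)/3 = (3*r^(3/2))/3 = r^(3/2))
(o(0)/(-29 + 46))*(-4 + 3) = (0^(3/2)/(-29 + 46))*(-4 + 3) = (0/17)*(-1) = ((1/17)*0)*(-1) = 0*(-1) = 0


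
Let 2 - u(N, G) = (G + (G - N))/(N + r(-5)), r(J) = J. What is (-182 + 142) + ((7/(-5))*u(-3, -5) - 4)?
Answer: -1823/40 ≈ -45.575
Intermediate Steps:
u(N, G) = 2 - (-N + 2*G)/(-5 + N) (u(N, G) = 2 - (G + (G - N))/(N - 5) = 2 - (-N + 2*G)/(-5 + N))
(-182 + 142) + ((7/(-5))*u(-3, -5) - 4) = (-182 + 142) + ((7/(-5))*((-10 - 2*(-5) + 3*(-3))/(-5 - 3)) - 4) = -40 + ((7*(-1/5))*((-10 + 10 - 9)/(-8)) - 4) = -40 + (-(-7)*(-9)/40 - 4) = -40 + (-7/5*9/8 - 4) = -40 + (-63/40 - 4) = -40 - 223/40 = -1823/40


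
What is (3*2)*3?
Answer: 18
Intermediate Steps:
(3*2)*3 = 6*3 = 18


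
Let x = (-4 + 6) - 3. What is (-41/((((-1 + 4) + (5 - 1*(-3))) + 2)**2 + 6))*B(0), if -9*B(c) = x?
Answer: -41/1575 ≈ -0.026032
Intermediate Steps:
x = -1 (x = 2 - 3 = -1)
B(c) = 1/9 (B(c) = -1/9*(-1) = 1/9)
(-41/((((-1 + 4) + (5 - 1*(-3))) + 2)**2 + 6))*B(0) = (-41/((((-1 + 4) + (5 - 1*(-3))) + 2)**2 + 6))*(1/9) = (-41/(((3 + (5 + 3)) + 2)**2 + 6))*(1/9) = (-41/(((3 + 8) + 2)**2 + 6))*(1/9) = (-41/((11 + 2)**2 + 6))*(1/9) = (-41/(13**2 + 6))*(1/9) = (-41/(169 + 6))*(1/9) = (-41/175)*(1/9) = ((1/175)*(-41))*(1/9) = -41/175*1/9 = -41/1575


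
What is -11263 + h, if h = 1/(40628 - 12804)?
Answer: -313381711/27824 ≈ -11263.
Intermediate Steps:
h = 1/27824 ≈ 3.5940e-5
-11263 + h = -11263 + 1/27824 = -313381711/27824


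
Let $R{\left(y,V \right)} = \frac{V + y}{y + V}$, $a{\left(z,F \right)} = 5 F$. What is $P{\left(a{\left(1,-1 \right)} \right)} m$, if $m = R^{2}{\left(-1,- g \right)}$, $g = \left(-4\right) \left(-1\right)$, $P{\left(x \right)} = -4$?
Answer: $-4$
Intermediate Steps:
$g = 4$
$R{\left(y,V \right)} = 1$ ($R{\left(y,V \right)} = \frac{V + y}{V + y} = 1$)
$m = 1$ ($m = 1^{2} = 1$)
$P{\left(a{\left(1,-1 \right)} \right)} m = \left(-4\right) 1 = -4$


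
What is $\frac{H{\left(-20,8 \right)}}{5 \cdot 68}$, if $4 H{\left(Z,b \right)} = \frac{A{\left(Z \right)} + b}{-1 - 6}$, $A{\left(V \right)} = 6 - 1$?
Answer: $- \frac{13}{9520} \approx -0.0013655$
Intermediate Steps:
$A{\left(V \right)} = 5$ ($A{\left(V \right)} = 6 - 1 = 5$)
$H{\left(Z,b \right)} = - \frac{5}{28} - \frac{b}{28}$ ($H{\left(Z,b \right)} = \frac{\left(5 + b\right) \frac{1}{-1 - 6}}{4} = \frac{\left(5 + b\right) \frac{1}{-7}}{4} = \frac{\left(5 + b\right) \left(- \frac{1}{7}\right)}{4} = \frac{- \frac{5}{7} - \frac{b}{7}}{4} = - \frac{5}{28} - \frac{b}{28}$)
$\frac{H{\left(-20,8 \right)}}{5 \cdot 68} = \frac{- \frac{5}{28} - \frac{2}{7}}{5 \cdot 68} = \frac{- \frac{5}{28} - \frac{2}{7}}{340} = \left(- \frac{13}{28}\right) \frac{1}{340} = - \frac{13}{9520}$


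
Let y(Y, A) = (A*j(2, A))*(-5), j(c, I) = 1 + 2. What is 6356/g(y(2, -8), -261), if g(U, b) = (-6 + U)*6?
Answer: 1589/171 ≈ 9.2924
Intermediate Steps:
j(c, I) = 3
y(Y, A) = -15*A (y(Y, A) = (A*3)*(-5) = (3*A)*(-5) = -15*A)
g(U, b) = -36 + 6*U
6356/g(y(2, -8), -261) = 6356/(-36 + 6*(-15*(-8))) = 6356/(-36 + 6*120) = 6356/(-36 + 720) = 6356/684 = 6356*(1/684) = 1589/171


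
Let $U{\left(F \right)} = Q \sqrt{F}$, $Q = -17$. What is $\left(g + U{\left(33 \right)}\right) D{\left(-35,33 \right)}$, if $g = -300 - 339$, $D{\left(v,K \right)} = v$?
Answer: $22365 + 595 \sqrt{33} \approx 25783.0$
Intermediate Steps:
$U{\left(F \right)} = - 17 \sqrt{F}$
$g = -639$ ($g = -300 - 339 = -639$)
$\left(g + U{\left(33 \right)}\right) D{\left(-35,33 \right)} = \left(-639 - 17 \sqrt{33}\right) \left(-35\right) = 22365 + 595 \sqrt{33}$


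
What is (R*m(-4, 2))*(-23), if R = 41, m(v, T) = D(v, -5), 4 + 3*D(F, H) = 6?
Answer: -1886/3 ≈ -628.67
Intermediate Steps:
D(F, H) = ⅔ (D(F, H) = -4/3 + (⅓)*6 = -4/3 + 2 = ⅔)
m(v, T) = ⅔
(R*m(-4, 2))*(-23) = (41*(⅔))*(-23) = (82/3)*(-23) = -1886/3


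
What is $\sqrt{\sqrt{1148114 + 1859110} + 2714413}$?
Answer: $\sqrt{2714413 + 6 \sqrt{83534}} \approx 1648.1$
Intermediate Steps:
$\sqrt{\sqrt{1148114 + 1859110} + 2714413} = \sqrt{\sqrt{3007224} + 2714413} = \sqrt{6 \sqrt{83534} + 2714413} = \sqrt{2714413 + 6 \sqrt{83534}}$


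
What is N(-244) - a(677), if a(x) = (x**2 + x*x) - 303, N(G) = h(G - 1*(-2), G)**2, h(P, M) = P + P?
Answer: -682099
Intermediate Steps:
h(P, M) = 2*P
N(G) = (4 + 2*G)**2 (N(G) = (2*(G - 1*(-2)))**2 = (2*(G + 2))**2 = (2*(2 + G))**2 = (4 + 2*G)**2)
a(x) = -303 + 2*x**2 (a(x) = (x**2 + x**2) - 303 = 2*x**2 - 303 = -303 + 2*x**2)
N(-244) - a(677) = 4*(2 - 244)**2 - (-303 + 2*677**2) = 4*(-242)**2 - (-303 + 2*458329) = 4*58564 - (-303 + 916658) = 234256 - 1*916355 = 234256 - 916355 = -682099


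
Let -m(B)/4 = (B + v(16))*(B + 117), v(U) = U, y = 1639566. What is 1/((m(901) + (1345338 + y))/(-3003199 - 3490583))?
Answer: 3246891/374560 ≈ 8.6685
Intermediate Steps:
m(B) = -4*(16 + B)*(117 + B) (m(B) = -4*(B + 16)*(B + 117) = -4*(16 + B)*(117 + B))
1/((m(901) + (1345338 + y))/(-3003199 - 3490583)) = 1/(((-7488 - 532*901 - 4*901**2) + (1345338 + 1639566))/(-3003199 - 3490583)) = 1/(((-7488 - 479332 - 4*811801) + 2984904)/(-6493782)) = 1/(((-7488 - 479332 - 3247204) + 2984904)*(-1/6493782)) = 1/((-3734024 + 2984904)*(-1/6493782)) = 1/(-749120*(-1/6493782)) = 1/(374560/3246891) = 3246891/374560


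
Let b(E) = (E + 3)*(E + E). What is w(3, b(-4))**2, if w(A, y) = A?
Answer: 9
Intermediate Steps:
b(E) = 2*E*(3 + E) (b(E) = (3 + E)*(2*E) = 2*E*(3 + E))
w(3, b(-4))**2 = 3**2 = 9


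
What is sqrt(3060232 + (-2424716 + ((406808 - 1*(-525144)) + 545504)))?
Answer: 2*sqrt(528243) ≈ 1453.6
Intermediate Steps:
sqrt(3060232 + (-2424716 + ((406808 - 1*(-525144)) + 545504))) = sqrt(3060232 + (-2424716 + ((406808 + 525144) + 545504))) = sqrt(3060232 + (-2424716 + (931952 + 545504))) = sqrt(3060232 + (-2424716 + 1477456)) = sqrt(3060232 - 947260) = sqrt(2112972) = 2*sqrt(528243)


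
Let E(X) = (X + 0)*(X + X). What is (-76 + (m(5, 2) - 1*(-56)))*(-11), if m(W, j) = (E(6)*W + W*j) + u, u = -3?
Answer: -3817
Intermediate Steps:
E(X) = 2*X**2 (E(X) = X*(2*X) = 2*X**2)
m(W, j) = -3 + 72*W + W*j (m(W, j) = ((2*6**2)*W + W*j) - 3 = ((2*36)*W + W*j) - 3 = (72*W + W*j) - 3 = -3 + 72*W + W*j)
(-76 + (m(5, 2) - 1*(-56)))*(-11) = (-76 + ((-3 + 72*5 + 5*2) - 1*(-56)))*(-11) = (-76 + ((-3 + 360 + 10) + 56))*(-11) = (-76 + (367 + 56))*(-11) = (-76 + 423)*(-11) = 347*(-11) = -3817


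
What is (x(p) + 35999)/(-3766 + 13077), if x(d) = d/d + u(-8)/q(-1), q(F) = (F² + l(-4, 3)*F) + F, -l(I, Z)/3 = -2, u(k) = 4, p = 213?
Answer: 107998/27933 ≈ 3.8663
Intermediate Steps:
l(I, Z) = 6 (l(I, Z) = -3*(-2) = 6)
q(F) = F² + 7*F (q(F) = (F² + 6*F) + F = F² + 7*F)
x(d) = ⅓ (x(d) = d/d + 4/((-(7 - 1))) = 1 + 4/((-1*6)) = 1 + 4/(-6) = 1 + 4*(-⅙) = 1 - ⅔ = ⅓)
(x(p) + 35999)/(-3766 + 13077) = (⅓ + 35999)/(-3766 + 13077) = (107998/3)/9311 = (107998/3)*(1/9311) = 107998/27933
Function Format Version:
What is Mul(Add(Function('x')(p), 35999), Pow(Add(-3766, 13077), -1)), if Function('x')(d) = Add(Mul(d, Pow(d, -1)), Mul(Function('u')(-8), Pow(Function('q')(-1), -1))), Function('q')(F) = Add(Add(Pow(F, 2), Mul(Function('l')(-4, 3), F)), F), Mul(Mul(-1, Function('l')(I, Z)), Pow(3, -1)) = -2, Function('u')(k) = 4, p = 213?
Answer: Rational(107998, 27933) ≈ 3.8663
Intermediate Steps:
Function('l')(I, Z) = 6 (Function('l')(I, Z) = Mul(-3, -2) = 6)
Function('q')(F) = Add(Pow(F, 2), Mul(7, F)) (Function('q')(F) = Add(Add(Pow(F, 2), Mul(6, F)), F) = Add(Pow(F, 2), Mul(7, F)))
Function('x')(d) = Rational(1, 3) (Function('x')(d) = Add(Mul(d, Pow(d, -1)), Mul(4, Pow(Mul(-1, Add(7, -1)), -1))) = Add(1, Mul(4, Pow(Mul(-1, 6), -1))) = Add(1, Mul(4, Pow(-6, -1))) = Add(1, Mul(4, Rational(-1, 6))) = Add(1, Rational(-2, 3)) = Rational(1, 3))
Mul(Add(Function('x')(p), 35999), Pow(Add(-3766, 13077), -1)) = Mul(Add(Rational(1, 3), 35999), Pow(Add(-3766, 13077), -1)) = Mul(Rational(107998, 3), Pow(9311, -1)) = Mul(Rational(107998, 3), Rational(1, 9311)) = Rational(107998, 27933)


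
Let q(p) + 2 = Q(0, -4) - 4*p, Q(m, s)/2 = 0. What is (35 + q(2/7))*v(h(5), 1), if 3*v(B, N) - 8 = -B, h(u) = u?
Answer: 223/7 ≈ 31.857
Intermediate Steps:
Q(m, s) = 0 (Q(m, s) = 2*0 = 0)
q(p) = -2 - 4*p (q(p) = -2 + (0 - 4*p) = -2 - 4*p)
v(B, N) = 8/3 - B/3 (v(B, N) = 8/3 + (-B)/3 = 8/3 - B/3)
(35 + q(2/7))*v(h(5), 1) = (35 + (-2 - 8/7))*(8/3 - 1/3*5) = (35 + (-2 - 8/7))*(8/3 - 5/3) = (35 + (-2 - 4*2/7))*1 = (35 + (-2 - 8/7))*1 = (35 - 22/7)*1 = (223/7)*1 = 223/7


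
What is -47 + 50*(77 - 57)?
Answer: 953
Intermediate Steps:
-47 + 50*(77 - 57) = -47 + 50*20 = -47 + 1000 = 953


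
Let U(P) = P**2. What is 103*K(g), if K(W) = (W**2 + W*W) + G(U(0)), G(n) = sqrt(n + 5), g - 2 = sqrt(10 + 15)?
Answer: 10094 + 103*sqrt(5) ≈ 10324.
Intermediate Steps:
g = 7 (g = 2 + sqrt(10 + 15) = 2 + sqrt(25) = 2 + 5 = 7)
G(n) = sqrt(5 + n)
K(W) = sqrt(5) + 2*W**2 (K(W) = (W**2 + W*W) + sqrt(5 + 0**2) = (W**2 + W**2) + sqrt(5 + 0) = 2*W**2 + sqrt(5) = sqrt(5) + 2*W**2)
103*K(g) = 103*(sqrt(5) + 2*7**2) = 103*(sqrt(5) + 2*49) = 103*(sqrt(5) + 98) = 103*(98 + sqrt(5)) = 10094 + 103*sqrt(5)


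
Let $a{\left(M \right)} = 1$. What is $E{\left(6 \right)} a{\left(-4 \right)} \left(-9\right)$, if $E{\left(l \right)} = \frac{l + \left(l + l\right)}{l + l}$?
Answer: $- \frac{27}{2} \approx -13.5$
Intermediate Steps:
$E{\left(l \right)} = \frac{3}{2}$ ($E{\left(l \right)} = \frac{l + 2 l}{2 l} = 3 l \frac{1}{2 l} = \frac{3}{2}$)
$E{\left(6 \right)} a{\left(-4 \right)} \left(-9\right) = \frac{3}{2} \cdot 1 \left(-9\right) = \frac{3}{2} \left(-9\right) = - \frac{27}{2}$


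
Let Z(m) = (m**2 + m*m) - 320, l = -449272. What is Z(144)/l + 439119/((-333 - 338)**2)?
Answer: 22344444217/25285084319 ≈ 0.88370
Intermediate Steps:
Z(m) = -320 + 2*m**2 (Z(m) = (m**2 + m**2) - 320 = 2*m**2 - 320 = -320 + 2*m**2)
Z(144)/l + 439119/((-333 - 338)**2) = (-320 + 2*144**2)/(-449272) + 439119/((-333 - 338)**2) = (-320 + 2*20736)*(-1/449272) + 439119/((-671)**2) = (-320 + 41472)*(-1/449272) + 439119/450241 = 41152*(-1/449272) + 439119*(1/450241) = -5144/56159 + 439119/450241 = 22344444217/25285084319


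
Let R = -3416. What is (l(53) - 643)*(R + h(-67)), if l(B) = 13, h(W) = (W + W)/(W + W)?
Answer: 2151450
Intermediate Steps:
h(W) = 1 (h(W) = (2*W)/((2*W)) = (2*W)*(1/(2*W)) = 1)
(l(53) - 643)*(R + h(-67)) = (13 - 643)*(-3416 + 1) = -630*(-3415) = 2151450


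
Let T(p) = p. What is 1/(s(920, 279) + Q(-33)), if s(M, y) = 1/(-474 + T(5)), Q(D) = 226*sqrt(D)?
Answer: -469/370746025189 - 49711186*I*sqrt(33)/370746025189 ≈ -1.265e-9 - 0.00077025*I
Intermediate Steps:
s(M, y) = -1/469 (s(M, y) = 1/(-474 + 5) = 1/(-469) = -1/469)
1/(s(920, 279) + Q(-33)) = 1/(-1/469 + 226*sqrt(-33)) = 1/(-1/469 + 226*(I*sqrt(33))) = 1/(-1/469 + 226*I*sqrt(33))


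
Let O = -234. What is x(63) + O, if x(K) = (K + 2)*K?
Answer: 3861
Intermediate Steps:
x(K) = K*(2 + K) (x(K) = (2 + K)*K = K*(2 + K))
x(63) + O = 63*(2 + 63) - 234 = 63*65 - 234 = 4095 - 234 = 3861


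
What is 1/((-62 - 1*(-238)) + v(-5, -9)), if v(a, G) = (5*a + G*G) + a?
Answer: 1/227 ≈ 0.0044053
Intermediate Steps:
v(a, G) = G² + 6*a (v(a, G) = (5*a + G²) + a = (G² + 5*a) + a = G² + 6*a)
1/((-62 - 1*(-238)) + v(-5, -9)) = 1/((-62 - 1*(-238)) + ((-9)² + 6*(-5))) = 1/((-62 + 238) + (81 - 30)) = 1/(176 + 51) = 1/227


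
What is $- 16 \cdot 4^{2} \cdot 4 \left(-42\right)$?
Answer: $43008$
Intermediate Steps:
$- 16 \cdot 4^{2} \cdot 4 \left(-42\right) = - 16 \cdot 16 \cdot 4 \left(-42\right) = \left(-16\right) 64 \left(-42\right) = \left(-1024\right) \left(-42\right) = 43008$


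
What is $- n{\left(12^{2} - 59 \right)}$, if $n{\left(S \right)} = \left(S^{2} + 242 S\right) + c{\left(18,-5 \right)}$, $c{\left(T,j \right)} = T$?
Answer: $-27813$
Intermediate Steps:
$n{\left(S \right)} = 18 + S^{2} + 242 S$ ($n{\left(S \right)} = \left(S^{2} + 242 S\right) + 18 = 18 + S^{2} + 242 S$)
$- n{\left(12^{2} - 59 \right)} = - (18 + \left(12^{2} - 59\right)^{2} + 242 \left(12^{2} - 59\right)) = - (18 + \left(144 - 59\right)^{2} + 242 \left(144 - 59\right)) = - (18 + 85^{2} + 242 \cdot 85) = - (18 + 7225 + 20570) = \left(-1\right) 27813 = -27813$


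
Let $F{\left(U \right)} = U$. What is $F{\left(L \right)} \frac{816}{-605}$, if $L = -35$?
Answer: $\frac{5712}{121} \approx 47.207$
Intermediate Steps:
$F{\left(L \right)} \frac{816}{-605} = - 35 \frac{816}{-605} = - 35 \cdot 816 \left(- \frac{1}{605}\right) = \left(-35\right) \left(- \frac{816}{605}\right) = \frac{5712}{121}$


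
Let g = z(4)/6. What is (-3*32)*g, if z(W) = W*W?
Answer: -256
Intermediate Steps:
z(W) = W**2
g = 8/3 (g = 4**2/6 = (1/6)*16 = 8/3 ≈ 2.6667)
(-3*32)*g = -3*32*(8/3) = -96*8/3 = -256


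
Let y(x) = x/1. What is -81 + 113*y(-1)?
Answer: -194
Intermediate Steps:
y(x) = x (y(x) = x*1 = x)
-81 + 113*y(-1) = -81 + 113*(-1) = -81 - 113 = -194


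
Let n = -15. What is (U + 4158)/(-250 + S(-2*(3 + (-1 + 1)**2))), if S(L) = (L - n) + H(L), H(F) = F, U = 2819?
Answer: -6977/247 ≈ -28.247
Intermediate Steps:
S(L) = 15 + 2*L (S(L) = (L - 1*(-15)) + L = (L + 15) + L = (15 + L) + L = 15 + 2*L)
(U + 4158)/(-250 + S(-2*(3 + (-1 + 1)**2))) = (2819 + 4158)/(-250 + (15 + 2*(-2*(3 + (-1 + 1)**2)))) = 6977/(-250 + (15 + 2*(-2*(3 + 0**2)))) = 6977/(-250 + (15 + 2*(-2*(3 + 0)))) = 6977/(-250 + (15 + 2*(-2*3))) = 6977/(-250 + (15 + 2*(-6))) = 6977/(-250 + (15 - 12)) = 6977/(-250 + 3) = 6977/(-247) = 6977*(-1/247) = -6977/247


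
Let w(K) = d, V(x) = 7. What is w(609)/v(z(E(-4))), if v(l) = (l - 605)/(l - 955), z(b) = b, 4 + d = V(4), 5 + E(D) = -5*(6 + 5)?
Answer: 87/19 ≈ 4.5789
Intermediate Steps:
E(D) = -60 (E(D) = -5 - 5*(6 + 5) = -5 - 5*11 = -5 - 55 = -60)
d = 3 (d = -4 + 7 = 3)
w(K) = 3
v(l) = (-605 + l)/(-955 + l)
w(609)/v(z(E(-4))) = 3/(((-605 - 60)/(-955 - 60))) = 3/((-665/(-1015))) = 3/((-1/1015*(-665))) = 3/(19/29) = 3*(29/19) = 87/19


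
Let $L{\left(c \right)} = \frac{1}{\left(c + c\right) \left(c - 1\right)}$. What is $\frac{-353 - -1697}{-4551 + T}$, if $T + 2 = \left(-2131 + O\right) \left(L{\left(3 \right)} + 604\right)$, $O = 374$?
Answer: $- \frac{16128}{12791129} \approx -0.0012609$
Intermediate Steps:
$L{\left(c \right)} = \frac{1}{2 c \left(-1 + c\right)}$
$T = - \frac{12736517}{12}$ ($T = -2 + \left(-2131 + 374\right) \left(\frac{1}{2 \cdot 3 \left(-1 + 3\right)} + 604\right) = -2 - 1757 \left(\frac{1}{2} \cdot \frac{1}{3} \cdot \frac{1}{2} + 604\right) = -2 - 1757 \left(\frac{1}{12} + 604\right) = -2 - \frac{12736493}{12} = - \frac{12736517}{12} \approx -1.0614 \cdot 10^{6}$)
$\frac{-353 - -1697}{-4551 + T} = \frac{-353 - -1697}{-4551 - \frac{12736517}{12}} = \frac{-353 + 1697}{- \frac{12791129}{12}} = 1344 \left(- \frac{12}{12791129}\right) = - \frac{16128}{12791129}$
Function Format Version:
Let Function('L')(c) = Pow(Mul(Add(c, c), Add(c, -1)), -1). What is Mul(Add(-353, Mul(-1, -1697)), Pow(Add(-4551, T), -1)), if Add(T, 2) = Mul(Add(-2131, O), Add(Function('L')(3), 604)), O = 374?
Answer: Rational(-16128, 12791129) ≈ -0.0012609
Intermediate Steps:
Function('L')(c) = Mul(Rational(1, 2), Pow(c, -1), Pow(Add(-1, c), -1)) (Function('L')(c) = Pow(Mul(Mul(2, c), Add(-1, c)), -1) = Pow(Mul(2, c, Add(-1, c)), -1) = Mul(Rational(1, 2), Pow(c, -1), Pow(Add(-1, c), -1)))
T = Rational(-12736517, 12) (T = Add(-2, Mul(Add(-2131, 374), Add(Mul(Rational(1, 2), Pow(3, -1), Pow(Add(-1, 3), -1)), 604))) = Add(-2, Mul(-1757, Add(Mul(Rational(1, 2), Rational(1, 3), Pow(2, -1)), 604))) = Add(-2, Mul(-1757, Add(Mul(Rational(1, 2), Rational(1, 3), Rational(1, 2)), 604))) = Add(-2, Mul(-1757, Add(Rational(1, 12), 604))) = Add(-2, Mul(-1757, Rational(7249, 12))) = Add(-2, Rational(-12736493, 12)) = Rational(-12736517, 12) ≈ -1.0614e+6)
Mul(Add(-353, Mul(-1, -1697)), Pow(Add(-4551, T), -1)) = Mul(Add(-353, Mul(-1, -1697)), Pow(Add(-4551, Rational(-12736517, 12)), -1)) = Mul(Add(-353, 1697), Pow(Rational(-12791129, 12), -1)) = Mul(1344, Rational(-12, 12791129)) = Rational(-16128, 12791129)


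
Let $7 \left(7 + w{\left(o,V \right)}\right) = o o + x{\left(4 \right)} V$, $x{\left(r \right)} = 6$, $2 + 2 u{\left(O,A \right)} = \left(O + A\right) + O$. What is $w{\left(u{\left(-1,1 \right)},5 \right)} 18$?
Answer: $- \frac{603}{14} \approx -43.071$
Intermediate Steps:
$u{\left(O,A \right)} = -1 + O + \frac{A}{2}$ ($u{\left(O,A \right)} = -1 + \frac{\left(O + A\right) + O}{2} = -1 + \frac{\left(A + O\right) + O}{2} = -1 + \frac{A + 2 O}{2} = -1 + \left(O + \frac{A}{2}\right) = -1 + O + \frac{A}{2}$)
$w{\left(o,V \right)} = -7 + \frac{o^{2}}{7} + \frac{6 V}{7}$ ($w{\left(o,V \right)} = -7 + \frac{o o + 6 V}{7} = -7 + \frac{o^{2} + 6 V}{7} = -7 + \left(\frac{o^{2}}{7} + \frac{6 V}{7}\right) = -7 + \frac{o^{2}}{7} + \frac{6 V}{7}$)
$w{\left(u{\left(-1,1 \right)},5 \right)} 18 = \left(-7 + \frac{\left(-1 - 1 + \frac{1}{2} \cdot 1\right)^{2}}{7} + \frac{6}{7} \cdot 5\right) 18 = \left(-7 + \frac{\left(-1 - 1 + \frac{1}{2}\right)^{2}}{7} + \frac{30}{7}\right) 18 = \left(-7 + \frac{\left(- \frac{3}{2}\right)^{2}}{7} + \frac{30}{7}\right) 18 = \left(-7 + \frac{1}{7} \cdot \frac{9}{4} + \frac{30}{7}\right) 18 = \left(-7 + \frac{9}{28} + \frac{30}{7}\right) 18 = \left(- \frac{67}{28}\right) 18 = - \frac{603}{14}$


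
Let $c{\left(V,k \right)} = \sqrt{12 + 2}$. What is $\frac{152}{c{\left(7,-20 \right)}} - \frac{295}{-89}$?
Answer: $\frac{295}{89} + \frac{76 \sqrt{14}}{7} \approx 43.938$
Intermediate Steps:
$c{\left(V,k \right)} = \sqrt{14}$
$\frac{152}{c{\left(7,-20 \right)}} - \frac{295}{-89} = \frac{152}{\sqrt{14}} - \frac{295}{-89} = 152 \frac{\sqrt{14}}{14} - - \frac{295}{89} = \frac{76 \sqrt{14}}{7} + \frac{295}{89} = \frac{295}{89} + \frac{76 \sqrt{14}}{7}$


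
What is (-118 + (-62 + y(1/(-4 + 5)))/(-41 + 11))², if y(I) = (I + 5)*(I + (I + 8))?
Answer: 3129361/225 ≈ 13908.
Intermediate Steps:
y(I) = (5 + I)*(8 + 2*I) (y(I) = (5 + I)*(I + (8 + I)) = (5 + I)*(8 + 2*I))
(-118 + (-62 + y(1/(-4 + 5)))/(-41 + 11))² = (-118 + (-62 + (40 + 2*(1/(-4 + 5))² + 18/(-4 + 5)))/(-41 + 11))² = (-118 + (-62 + (40 + 2*(1/1)² + 18/1))/(-30))² = (-118 + (-62 + (40 + 2*1² + 18*1))*(-1/30))² = (-118 + (-62 + (40 + 2*1 + 18))*(-1/30))² = (-118 + (-62 + (40 + 2 + 18))*(-1/30))² = (-118 + (-62 + 60)*(-1/30))² = (-118 - 2*(-1/30))² = (-118 + 1/15)² = (-1769/15)² = 3129361/225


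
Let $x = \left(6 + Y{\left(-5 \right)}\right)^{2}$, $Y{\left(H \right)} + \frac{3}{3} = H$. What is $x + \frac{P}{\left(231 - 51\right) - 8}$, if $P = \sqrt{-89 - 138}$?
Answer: $\frac{i \sqrt{227}}{172} \approx 0.087596 i$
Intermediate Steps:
$Y{\left(H \right)} = -1 + H$
$P = i \sqrt{227}$ ($P = \sqrt{-227} = i \sqrt{227} \approx 15.067 i$)
$x = 0$ ($x = \left(6 - 6\right)^{2} = 0^{2} = 0$)
$x + \frac{P}{\left(231 - 51\right) - 8} = 0 + \frac{i \sqrt{227}}{\left(231 - 51\right) - 8} = 0 + \frac{i \sqrt{227}}{180 - 8} = 0 + \frac{i \sqrt{227}}{172} = \frac{i \sqrt{227}}{172}$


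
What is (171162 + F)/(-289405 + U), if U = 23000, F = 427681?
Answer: -598843/266405 ≈ -2.2479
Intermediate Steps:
(171162 + F)/(-289405 + U) = (171162 + 427681)/(-289405 + 23000) = 598843/(-266405) = 598843*(-1/266405) = -598843/266405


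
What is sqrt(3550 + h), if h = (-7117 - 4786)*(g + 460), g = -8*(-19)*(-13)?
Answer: sqrt(18048498) ≈ 4248.4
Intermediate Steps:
g = -1976 (g = 152*(-13) = -1976)
h = 18044948 (h = (-7117 - 4786)*(-1976 + 460) = -11903*(-1516) = 18044948)
sqrt(3550 + h) = sqrt(3550 + 18044948) = sqrt(18048498)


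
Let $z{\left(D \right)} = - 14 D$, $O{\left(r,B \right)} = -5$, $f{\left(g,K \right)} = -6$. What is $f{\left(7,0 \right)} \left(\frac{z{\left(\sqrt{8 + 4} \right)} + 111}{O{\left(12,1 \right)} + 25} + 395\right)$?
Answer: $- \frac{24033}{10} + \frac{42 \sqrt{3}}{5} \approx -2388.8$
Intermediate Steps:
$f{\left(7,0 \right)} \left(\frac{z{\left(\sqrt{8 + 4} \right)} + 111}{O{\left(12,1 \right)} + 25} + 395\right) = - 6 \left(\frac{- 14 \sqrt{8 + 4} + 111}{-5 + 25} + 395\right) = - 6 \left(\frac{- 14 \sqrt{12} + 111}{20} + 395\right) = - 6 \left(\left(- 14 \cdot 2 \sqrt{3} + 111\right) \frac{1}{20} + 395\right) = - 6 \left(\left(- 28 \sqrt{3} + 111\right) \frac{1}{20} + 395\right) = - 6 \left(\left(111 - 28 \sqrt{3}\right) \frac{1}{20} + 395\right) = - 6 \left(\left(\frac{111}{20} - \frac{7 \sqrt{3}}{5}\right) + 395\right) = - 6 \left(\frac{8011}{20} - \frac{7 \sqrt{3}}{5}\right) = - \frac{24033}{10} + \frac{42 \sqrt{3}}{5}$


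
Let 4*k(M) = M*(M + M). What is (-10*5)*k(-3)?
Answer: -225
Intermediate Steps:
k(M) = M²/2 (k(M) = (M*(M + M))/4 = (M*(2*M))/4 = (2*M²)/4 = M²/2)
(-10*5)*k(-3) = (-10*5)*((½)*(-3)²) = -25*9 = -50*9/2 = -225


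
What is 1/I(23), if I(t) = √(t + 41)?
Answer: ⅛ ≈ 0.12500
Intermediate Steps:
I(t) = √(41 + t)
1/I(23) = 1/(√(41 + 23)) = 1/(√64) = 1/8 = ⅛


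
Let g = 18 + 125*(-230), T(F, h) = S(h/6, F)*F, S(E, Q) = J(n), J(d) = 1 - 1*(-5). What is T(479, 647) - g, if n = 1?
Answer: 31606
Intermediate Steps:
J(d) = 6 (J(d) = 1 + 5 = 6)
S(E, Q) = 6
T(F, h) = 6*F
g = -28732 (g = 18 - 28750 = -28732)
T(479, 647) - g = 6*479 - 1*(-28732) = 2874 + 28732 = 31606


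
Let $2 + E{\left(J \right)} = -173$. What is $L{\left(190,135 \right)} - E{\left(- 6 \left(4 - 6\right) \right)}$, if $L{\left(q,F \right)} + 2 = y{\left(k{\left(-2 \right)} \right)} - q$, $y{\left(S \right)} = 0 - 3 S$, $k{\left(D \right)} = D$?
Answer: $-11$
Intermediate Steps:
$y{\left(S \right)} = - 3 S$
$L{\left(q,F \right)} = 4 - q$ ($L{\left(q,F \right)} = -2 - \left(-6 + q\right) = 4 - q$)
$E{\left(J \right)} = -175$ ($E{\left(J \right)} = -2 - 173 = -175$)
$L{\left(190,135 \right)} - E{\left(- 6 \left(4 - 6\right) \right)} = \left(4 - 190\right) - -175 = \left(4 - 190\right) + 175 = -186 + 175 = -11$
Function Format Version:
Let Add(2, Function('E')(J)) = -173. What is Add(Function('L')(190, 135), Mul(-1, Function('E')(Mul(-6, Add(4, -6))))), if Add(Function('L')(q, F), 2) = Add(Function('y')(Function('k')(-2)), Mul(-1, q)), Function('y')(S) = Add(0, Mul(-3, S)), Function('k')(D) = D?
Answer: -11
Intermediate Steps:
Function('y')(S) = Mul(-3, S)
Function('L')(q, F) = Add(4, Mul(-1, q)) (Function('L')(q, F) = Add(-2, Add(Mul(-3, -2), Mul(-1, q))) = Add(-2, Add(6, Mul(-1, q))) = Add(4, Mul(-1, q)))
Function('E')(J) = -175 (Function('E')(J) = Add(-2, -173) = -175)
Add(Function('L')(190, 135), Mul(-1, Function('E')(Mul(-6, Add(4, -6))))) = Add(Add(4, Mul(-1, 190)), Mul(-1, -175)) = Add(Add(4, -190), 175) = Add(-186, 175) = -11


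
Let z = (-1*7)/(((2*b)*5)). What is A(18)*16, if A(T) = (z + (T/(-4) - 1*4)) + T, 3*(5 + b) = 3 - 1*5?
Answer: 13088/85 ≈ 153.98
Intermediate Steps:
b = -17/3 (b = -5 + (3 - 1*5)/3 = -5 + (3 - 5)/3 = -5 + (⅓)*(-2) = -5 - ⅔ = -17/3 ≈ -5.6667)
z = 21/170 (z = (-1*7)/(((2*(-17/3))*5)) = -7/((-34/3*5)) = -7/(-170/3) = -7*(-3/170) = 21/170 ≈ 0.12353)
A(T) = -659/170 + 3*T/4 (A(T) = (21/170 + (T/(-4) - 1*4)) + T = (21/170 + (T*(-¼) - 4)) + T = (21/170 + (-T/4 - 4)) + T = (21/170 + (-4 - T/4)) + T = (-659/170 - T/4) + T = -659/170 + 3*T/4)
A(18)*16 = (-659/170 + (¾)*18)*16 = (-659/170 + 27/2)*16 = (818/85)*16 = 13088/85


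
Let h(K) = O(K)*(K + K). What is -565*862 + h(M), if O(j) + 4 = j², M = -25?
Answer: -518080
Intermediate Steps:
O(j) = -4 + j²
h(K) = 2*K*(-4 + K²) (h(K) = (-4 + K²)*(K + K) = (-4 + K²)*(2*K) = 2*K*(-4 + K²))
-565*862 + h(M) = -565*862 + 2*(-25)*(-4 + (-25)²) = -487030 + 2*(-25)*(-4 + 625) = -487030 + 2*(-25)*621 = -487030 - 31050 = -518080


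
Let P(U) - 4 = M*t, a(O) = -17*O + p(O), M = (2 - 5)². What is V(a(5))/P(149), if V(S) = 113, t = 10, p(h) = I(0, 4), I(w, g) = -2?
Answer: 113/94 ≈ 1.2021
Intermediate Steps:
p(h) = -2
M = 9 (M = (-3)² = 9)
a(O) = -2 - 17*O (a(O) = -17*O - 2 = -2 - 17*O)
P(U) = 94 (P(U) = 4 + 9*10 = 4 + 90 = 94)
V(a(5))/P(149) = 113/94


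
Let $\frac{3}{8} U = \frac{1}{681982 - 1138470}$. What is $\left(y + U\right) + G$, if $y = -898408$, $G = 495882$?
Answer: $- \frac{68905608259}{171183} \approx -4.0253 \cdot 10^{5}$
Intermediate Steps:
$U = - \frac{1}{171183}$ ($U = \frac{8}{3 \left(681982 - 1138470\right)} = \frac{8}{3 \left(-456488\right)} = \frac{8}{3} \left(- \frac{1}{456488}\right) = - \frac{1}{171183} \approx -5.8417 \cdot 10^{-6}$)
$\left(y + U\right) + G = \left(-898408 - \frac{1}{171183}\right) + 495882 = - \frac{153792176665}{171183} + 495882 = - \frac{68905608259}{171183}$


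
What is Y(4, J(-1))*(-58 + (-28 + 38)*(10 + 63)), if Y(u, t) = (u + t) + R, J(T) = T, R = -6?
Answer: -2016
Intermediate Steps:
Y(u, t) = -6 + t + u (Y(u, t) = (u + t) - 6 = (t + u) - 6 = -6 + t + u)
Y(4, J(-1))*(-58 + (-28 + 38)*(10 + 63)) = (-6 - 1 + 4)*(-58 + (-28 + 38)*(10 + 63)) = -3*(-58 + 10*73) = -3*(-58 + 730) = -3*672 = -2016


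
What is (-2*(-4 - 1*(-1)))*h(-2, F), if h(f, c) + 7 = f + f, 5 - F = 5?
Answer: -66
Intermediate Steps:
F = 0 (F = 5 - 1*5 = 5 - 5 = 0)
h(f, c) = -7 + 2*f (h(f, c) = -7 + (f + f) = -7 + 2*f)
(-2*(-4 - 1*(-1)))*h(-2, F) = (-2*(-4 - 1*(-1)))*(-7 + 2*(-2)) = (-2*(-4 + 1))*(-7 - 4) = -2*(-3)*(-11) = 6*(-11) = -66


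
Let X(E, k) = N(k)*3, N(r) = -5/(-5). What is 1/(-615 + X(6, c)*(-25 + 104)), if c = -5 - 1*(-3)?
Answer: -1/378 ≈ -0.0026455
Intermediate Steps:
N(r) = 1 (N(r) = -5*(-1/5) = 1)
c = -2 (c = -5 + 3 = -2)
X(E, k) = 3 (X(E, k) = 1*3 = 3)
1/(-615 + X(6, c)*(-25 + 104)) = 1/(-615 + 3*(-25 + 104)) = 1/(-615 + 3*79) = 1/(-615 + 237) = 1/(-378) = -1/378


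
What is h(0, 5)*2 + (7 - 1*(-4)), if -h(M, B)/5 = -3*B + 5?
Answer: 111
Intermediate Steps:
h(M, B) = -25 + 15*B (h(M, B) = -5*(-3*B + 5) = -5*(5 - 3*B) = -25 + 15*B)
h(0, 5)*2 + (7 - 1*(-4)) = (-25 + 15*5)*2 + (7 - 1*(-4)) = (-25 + 75)*2 + (7 + 4) = 50*2 + 11 = 100 + 11 = 111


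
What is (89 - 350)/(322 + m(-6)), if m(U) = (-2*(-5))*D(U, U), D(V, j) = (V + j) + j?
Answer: -261/142 ≈ -1.8380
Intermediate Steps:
D(V, j) = V + 2*j
m(U) = 30*U (m(U) = (-2*(-5))*(U + 2*U) = 10*(3*U) = 30*U)
(89 - 350)/(322 + m(-6)) = (89 - 350)/(322 + 30*(-6)) = -261/(322 - 180) = -261/142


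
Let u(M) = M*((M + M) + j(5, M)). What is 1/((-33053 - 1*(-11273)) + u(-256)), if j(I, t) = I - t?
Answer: 1/42476 ≈ 2.3543e-5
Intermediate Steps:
u(M) = M*(5 + M) (u(M) = M*((M + M) + (5 - M)) = M*(2*M + (5 - M)) = M*(5 + M))
1/((-33053 - 1*(-11273)) + u(-256)) = 1/((-33053 - 1*(-11273)) - 256*(5 - 256)) = 1/((-33053 + 11273) - 256*(-251)) = 1/(-21780 + 64256) = 1/42476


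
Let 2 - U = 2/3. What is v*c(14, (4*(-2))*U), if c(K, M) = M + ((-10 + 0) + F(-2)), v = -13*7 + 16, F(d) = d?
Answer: 1700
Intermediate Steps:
U = 4/3 (U = 2 - 2/3 = 2 - 1*⅔ = 2 - ⅔ = 4/3 ≈ 1.3333)
v = -75 (v = -91 + 16 = -75)
c(K, M) = -12 + M (c(K, M) = M + ((-10 + 0) - 2) = M + (-10 - 2) = M - 12 = -12 + M)
v*c(14, (4*(-2))*U) = -75*(-12 + (4*(-2))*(4/3)) = -75*(-12 - 8*4/3) = -75*(-12 - 32/3) = -75*(-68/3) = 1700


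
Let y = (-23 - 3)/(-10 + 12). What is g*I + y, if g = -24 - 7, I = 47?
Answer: -1470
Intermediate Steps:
y = -13 (y = -26/2 = -26*1/2 = -13)
g = -31
g*I + y = -31*47 - 13 = -1457 - 13 = -1470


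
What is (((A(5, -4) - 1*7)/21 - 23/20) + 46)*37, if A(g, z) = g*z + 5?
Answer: 680689/420 ≈ 1620.7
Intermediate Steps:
A(g, z) = 5 + g*z
(((A(5, -4) - 1*7)/21 - 23/20) + 46)*37 = ((((5 + 5*(-4)) - 1*7)/21 - 23/20) + 46)*37 = ((((5 - 20) - 7)*(1/21) - 23*1/20) + 46)*37 = (((-15 - 7)*(1/21) - 23/20) + 46)*37 = ((-22*1/21 - 23/20) + 46)*37 = ((-22/21 - 23/20) + 46)*37 = (-923/420 + 46)*37 = (18397/420)*37 = 680689/420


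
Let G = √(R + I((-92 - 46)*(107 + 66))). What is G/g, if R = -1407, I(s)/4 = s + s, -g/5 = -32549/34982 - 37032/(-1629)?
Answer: -18995226*I*√192399/2070718505 ≈ -4.0237*I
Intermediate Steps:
g = -2070718505/18995226 (g = -5*(-32549/34982 - 37032/(-1629)) = -5*(-32549*1/34982 - 37032*(-1/1629)) = -5*(-32549/34982 + 12344/543) = -5*414143701/18995226 = -2070718505/18995226 ≈ -109.01)
I(s) = 8*s (I(s) = 4*(s + s) = 4*(2*s) = 8*s)
G = I*√192399 (G = √(-1407 + 8*((-92 - 46)*(107 + 66))) = √(-1407 + 8*(-138*173)) = √(-1407 + 8*(-23874)) = √(-1407 - 190992) = √(-192399) = I*√192399 ≈ 438.63*I)
G/g = (I*√192399)/(-2070718505/18995226) = (I*√192399)*(-18995226/2070718505) = -18995226*I*√192399/2070718505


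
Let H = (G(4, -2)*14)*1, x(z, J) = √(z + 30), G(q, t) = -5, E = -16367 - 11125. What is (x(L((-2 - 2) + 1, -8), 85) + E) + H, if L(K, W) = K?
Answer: -27562 + 3*√3 ≈ -27557.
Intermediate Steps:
E = -27492
x(z, J) = √(30 + z)
H = -70 (H = -5*14*1 = -70*1 = -70)
(x(L((-2 - 2) + 1, -8), 85) + E) + H = (√(30 + ((-2 - 2) + 1)) - 27492) - 70 = (√(30 + (-4 + 1)) - 27492) - 70 = (√(30 - 3) - 27492) - 70 = (√27 - 27492) - 70 = (3*√3 - 27492) - 70 = (-27492 + 3*√3) - 70 = -27562 + 3*√3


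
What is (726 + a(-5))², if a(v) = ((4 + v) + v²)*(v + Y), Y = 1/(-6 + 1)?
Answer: 9036036/25 ≈ 3.6144e+5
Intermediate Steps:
Y = -⅕ (Y = 1/(-5) = -⅕ ≈ -0.20000)
a(v) = (-⅕ + v)*(4 + v + v²) (a(v) = ((4 + v) + v²)*(v - ⅕) = (4 + v + v²)*(-⅕ + v) = (-⅕ + v)*(4 + v + v²))
(726 + a(-5))² = (726 + (-⅘ + (-5)³ + (⅘)*(-5)² + (19/5)*(-5)))² = (726 + (-⅘ - 125 + (⅘)*25 - 19))² = (726 + (-⅘ - 125 + 20 - 19))² = (726 - 624/5)² = (3006/5)² = 9036036/25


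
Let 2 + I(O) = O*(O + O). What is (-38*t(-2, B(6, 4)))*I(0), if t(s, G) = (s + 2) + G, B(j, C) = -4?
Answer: -304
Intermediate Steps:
I(O) = -2 + 2*O**2 (I(O) = -2 + O*(O + O) = -2 + O*(2*O) = -2 + 2*O**2)
t(s, G) = 2 + G + s (t(s, G) = (2 + s) + G = 2 + G + s)
(-38*t(-2, B(6, 4)))*I(0) = (-38*(2 - 4 - 2))*(-2 + 2*0**2) = (-38*(-4))*(-2 + 2*0) = 152*(-2 + 0) = 152*(-2) = -304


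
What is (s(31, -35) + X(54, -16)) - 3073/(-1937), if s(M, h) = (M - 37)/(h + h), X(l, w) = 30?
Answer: 2147216/67795 ≈ 31.672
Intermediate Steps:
s(M, h) = (-37 + M)/(2*h) (s(M, h) = (-37 + M)/((2*h)) = (-37 + M)*(1/(2*h)) = (-37 + M)/(2*h))
(s(31, -35) + X(54, -16)) - 3073/(-1937) = ((½)*(-37 + 31)/(-35) + 30) - 3073/(-1937) = ((½)*(-1/35)*(-6) + 30) - 3073*(-1/1937) = (3/35 + 30) + 3073/1937 = 1053/35 + 3073/1937 = 2147216/67795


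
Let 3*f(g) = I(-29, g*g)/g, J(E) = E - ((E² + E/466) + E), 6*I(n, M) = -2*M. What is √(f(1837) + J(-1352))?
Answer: 5*I*√35728561345/699 ≈ 1352.1*I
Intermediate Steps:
I(n, M) = -M/3 (I(n, M) = (-2*M)/6 = -M/3)
J(E) = -E² - E/466 (J(E) = E - ((E² + E/466) + E) = E - (E² + 467*E/466) = E + (-E² - 467*E/466) = -E² - E/466)
f(g) = -g/9 (f(g) = ((-g*g/3)/g)/3 = ((-g²/3)/g)/3 = (-g/3)/3 = -g/9)
√(f(1837) + J(-1352)) = √(-⅑*1837 - 1*(-1352)*(1/466 - 1352)) = √(-1837/9 - 1*(-1352)*(-630031/466)) = √(-1837/9 - 425900956/233) = √(-3833536625/2097) = 5*I*√35728561345/699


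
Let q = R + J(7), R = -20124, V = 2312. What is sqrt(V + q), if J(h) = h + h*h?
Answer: 2*I*sqrt(4439) ≈ 133.25*I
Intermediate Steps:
J(h) = h + h**2
q = -20068 (q = -20124 + 7*(1 + 7) = -20124 + 7*8 = -20124 + 56 = -20068)
sqrt(V + q) = sqrt(2312 - 20068) = sqrt(-17756) = 2*I*sqrt(4439)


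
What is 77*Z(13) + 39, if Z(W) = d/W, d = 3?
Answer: 738/13 ≈ 56.769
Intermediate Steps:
Z(W) = 3/W
77*Z(13) + 39 = 77*(3/13) + 39 = 231/13 + 39 = 738/13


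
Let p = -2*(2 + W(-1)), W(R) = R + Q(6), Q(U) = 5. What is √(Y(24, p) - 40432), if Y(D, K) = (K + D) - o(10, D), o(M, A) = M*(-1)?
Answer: 3*I*√4490 ≈ 201.02*I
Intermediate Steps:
o(M, A) = -M
W(R) = 5 + R (W(R) = R + 5 = 5 + R)
p = -12 (p = -2*(2 + (5 - 1)) = -2*(2 + 4) = -2*6 = -12)
Y(D, K) = 10 + D + K (Y(D, K) = (K + D) - (-1)*10 = (D + K) - 1*(-10) = (D + K) + 10 = 10 + D + K)
√(Y(24, p) - 40432) = √((10 + 24 - 12) - 40432) = √(22 - 40432) = √(-40410) = 3*I*√4490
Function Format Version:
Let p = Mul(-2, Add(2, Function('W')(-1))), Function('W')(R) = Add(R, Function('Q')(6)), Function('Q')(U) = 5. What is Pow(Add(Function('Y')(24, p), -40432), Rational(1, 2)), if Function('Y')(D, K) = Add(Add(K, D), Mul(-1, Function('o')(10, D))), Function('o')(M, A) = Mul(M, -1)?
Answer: Mul(3, I, Pow(4490, Rational(1, 2))) ≈ Mul(201.02, I)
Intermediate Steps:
Function('o')(M, A) = Mul(-1, M)
Function('W')(R) = Add(5, R) (Function('W')(R) = Add(R, 5) = Add(5, R))
p = -12 (p = Mul(-2, Add(2, Add(5, -1))) = Mul(-2, Add(2, 4)) = Mul(-2, 6) = -12)
Function('Y')(D, K) = Add(10, D, K) (Function('Y')(D, K) = Add(Add(K, D), Mul(-1, Mul(-1, 10))) = Add(Add(D, K), Mul(-1, -10)) = Add(Add(D, K), 10) = Add(10, D, K))
Pow(Add(Function('Y')(24, p), -40432), Rational(1, 2)) = Pow(Add(Add(10, 24, -12), -40432), Rational(1, 2)) = Pow(Add(22, -40432), Rational(1, 2)) = Pow(-40410, Rational(1, 2)) = Mul(3, I, Pow(4490, Rational(1, 2)))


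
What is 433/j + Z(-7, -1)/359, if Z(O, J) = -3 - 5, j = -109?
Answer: -156319/39131 ≈ -3.9948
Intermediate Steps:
Z(O, J) = -8
433/j + Z(-7, -1)/359 = 433/(-109) - 8/359 = 433*(-1/109) - 8*1/359 = -433/109 - 8/359 = -156319/39131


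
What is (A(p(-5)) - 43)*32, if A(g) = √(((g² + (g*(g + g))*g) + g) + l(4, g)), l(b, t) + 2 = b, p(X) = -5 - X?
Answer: -1376 + 32*√2 ≈ -1330.7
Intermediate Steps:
l(b, t) = -2 + b
A(g) = √(2 + g + g² + 2*g³) (A(g) = √(((g² + (g*(g + g))*g) + g) + (-2 + 4)) = √(((g² + (g*(2*g))*g) + g) + 2) = √(((g² + (2*g²)*g) + g) + 2) = √(((g² + 2*g³) + g) + 2) = √((g + g² + 2*g³) + 2) = √(2 + g + g² + 2*g³))
(A(p(-5)) - 43)*32 = (√(2 + (-5 - 1*(-5)) + (-5 - 1*(-5))² + 2*(-5 - 1*(-5))³) - 43)*32 = (√(2 + (-5 + 5) + (-5 + 5)² + 2*(-5 + 5)³) - 43)*32 = (√(2 + 0 + 0² + 2*0³) - 43)*32 = (√(2 + 0 + 0 + 2*0) - 43)*32 = (√(2 + 0 + 0 + 0) - 43)*32 = (√2 - 43)*32 = (-43 + √2)*32 = -1376 + 32*√2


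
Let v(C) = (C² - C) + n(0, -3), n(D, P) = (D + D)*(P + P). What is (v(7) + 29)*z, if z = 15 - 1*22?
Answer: -497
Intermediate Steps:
n(D, P) = 4*D*P (n(D, P) = (2*D)*(2*P) = 4*D*P)
z = -7 (z = 15 - 22 = -7)
v(C) = C² - C (v(C) = (C² - C) + 4*0*(-3) = (C² - C) + 0 = C² - C)
(v(7) + 29)*z = (7*(-1 + 7) + 29)*(-7) = (7*6 + 29)*(-7) = (42 + 29)*(-7) = 71*(-7) = -497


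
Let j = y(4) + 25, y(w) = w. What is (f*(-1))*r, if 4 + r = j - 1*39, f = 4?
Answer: 56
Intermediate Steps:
j = 29 (j = 4 + 25 = 29)
r = -14 (r = -4 + (29 - 1*39) = -4 + (29 - 39) = -4 - 10 = -14)
(f*(-1))*r = (4*(-1))*(-14) = -4*(-14) = 56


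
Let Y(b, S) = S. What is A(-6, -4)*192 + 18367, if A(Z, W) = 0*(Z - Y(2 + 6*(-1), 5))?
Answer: 18367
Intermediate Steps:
A(Z, W) = 0 (A(Z, W) = 0*(Z - 1*5) = 0*(Z - 5) = 0*(-5 + Z) = 0)
A(-6, -4)*192 + 18367 = 0*192 + 18367 = 0 + 18367 = 18367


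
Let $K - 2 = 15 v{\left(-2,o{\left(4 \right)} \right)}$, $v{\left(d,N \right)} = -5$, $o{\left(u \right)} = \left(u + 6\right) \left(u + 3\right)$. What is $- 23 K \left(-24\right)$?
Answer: $-40296$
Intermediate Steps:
$o{\left(u \right)} = \left(3 + u\right) \left(6 + u\right)$ ($o{\left(u \right)} = \left(6 + u\right) \left(3 + u\right) = \left(3 + u\right) \left(6 + u\right)$)
$K = -73$ ($K = 2 + 15 \left(-5\right) = 2 - 75 = -73$)
$- 23 K \left(-24\right) = \left(-23\right) \left(-73\right) \left(-24\right) = 1679 \left(-24\right) = -40296$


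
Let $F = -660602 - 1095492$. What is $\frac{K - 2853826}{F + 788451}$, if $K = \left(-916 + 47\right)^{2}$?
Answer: $\frac{2098665}{967643} \approx 2.1688$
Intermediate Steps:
$F = -1756094$ ($F = -660602 - 1095492 = -1756094$)
$K = 755161$ ($K = \left(-869\right)^{2} = 755161$)
$\frac{K - 2853826}{F + 788451} = \frac{755161 - 2853826}{-1756094 + 788451} = - \frac{2098665}{-967643} = \left(-2098665\right) \left(- \frac{1}{967643}\right) = \frac{2098665}{967643}$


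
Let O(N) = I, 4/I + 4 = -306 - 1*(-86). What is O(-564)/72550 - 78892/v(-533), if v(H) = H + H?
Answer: 160261208267/2165472400 ≈ 74.007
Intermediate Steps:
I = -1/56 (I = 4/(-4 + (-306 - 1*(-86))) = 4/(-4 + (-306 + 86)) = 4/(-4 - 220) = 4/(-224) = 4*(-1/224) = -1/56 ≈ -0.017857)
O(N) = -1/56
v(H) = 2*H
O(-564)/72550 - 78892/v(-533) = -1/56/72550 - 78892/(2*(-533)) = -1/56*1/72550 - 78892/(-1066) = -1/4062800 - 78892*(-1/1066) = -1/4062800 + 39446/533 = 160261208267/2165472400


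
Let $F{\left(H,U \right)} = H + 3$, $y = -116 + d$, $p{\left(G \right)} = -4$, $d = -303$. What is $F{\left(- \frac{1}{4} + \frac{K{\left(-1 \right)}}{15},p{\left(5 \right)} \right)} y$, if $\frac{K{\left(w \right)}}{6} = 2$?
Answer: $- \frac{29749}{20} \approx -1487.4$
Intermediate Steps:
$K{\left(w \right)} = 12$ ($K{\left(w \right)} = 6 \cdot 2 = 12$)
$y = -419$ ($y = -116 - 303 = -419$)
$F{\left(H,U \right)} = 3 + H$
$F{\left(- \frac{1}{4} + \frac{K{\left(-1 \right)}}{15},p{\left(5 \right)} \right)} y = \left(3 + \left(- \frac{1}{4} + \frac{12}{15}\right)\right) \left(-419\right) = \left(3 + \left(\left(-1\right) \frac{1}{4} + 12 \cdot \frac{1}{15}\right)\right) \left(-419\right) = \left(3 + \left(- \frac{1}{4} + \frac{4}{5}\right)\right) \left(-419\right) = \left(3 + \frac{11}{20}\right) \left(-419\right) = \frac{71}{20} \left(-419\right) = - \frac{29749}{20}$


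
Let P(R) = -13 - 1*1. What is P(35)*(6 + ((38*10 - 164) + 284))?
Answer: -7084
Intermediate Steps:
P(R) = -14 (P(R) = -13 - 1 = -14)
P(35)*(6 + ((38*10 - 164) + 284)) = -14*(6 + ((38*10 - 164) + 284)) = -14*(6 + ((380 - 164) + 284)) = -14*(6 + (216 + 284)) = -14*(6 + 500) = -14*506 = -7084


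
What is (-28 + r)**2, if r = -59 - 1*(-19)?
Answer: 4624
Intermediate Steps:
r = -40 (r = -59 + 19 = -40)
(-28 + r)**2 = (-28 - 40)**2 = (-68)**2 = 4624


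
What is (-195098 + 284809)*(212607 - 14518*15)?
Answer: -463177893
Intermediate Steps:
(-195098 + 284809)*(212607 - 14518*15) = 89711*(212607 - 217770) = 89711*(-5163) = -463177893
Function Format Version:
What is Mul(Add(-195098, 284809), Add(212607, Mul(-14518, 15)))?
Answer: -463177893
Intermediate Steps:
Mul(Add(-195098, 284809), Add(212607, Mul(-14518, 15))) = Mul(89711, Add(212607, -217770)) = Mul(89711, -5163) = -463177893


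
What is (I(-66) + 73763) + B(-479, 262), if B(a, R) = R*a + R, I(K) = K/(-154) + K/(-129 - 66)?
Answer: -23419866/455 ≈ -51472.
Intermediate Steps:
I(K) = -349*K/30030 (I(K) = K*(-1/154) + K/(-195) = -K/154 + K*(-1/195) = -K/154 - K/195 = -349*K/30030)
B(a, R) = R + R*a
(I(-66) + 73763) + B(-479, 262) = (-349/30030*(-66) + 73763) + 262*(1 - 479) = (349/455 + 73763) + 262*(-478) = 33562514/455 - 125236 = -23419866/455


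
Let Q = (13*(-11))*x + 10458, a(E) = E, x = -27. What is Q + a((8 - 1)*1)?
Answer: 14326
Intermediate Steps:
Q = 14319 (Q = (13*(-11))*(-27) + 10458 = -143*(-27) + 10458 = 3861 + 10458 = 14319)
Q + a((8 - 1)*1) = 14319 + (8 - 1)*1 = 14319 + 7*1 = 14319 + 7 = 14326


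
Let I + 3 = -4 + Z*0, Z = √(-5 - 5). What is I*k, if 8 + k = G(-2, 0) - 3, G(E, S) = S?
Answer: 77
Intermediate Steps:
Z = I*√10 (Z = √(-10) = I*√10 ≈ 3.1623*I)
k = -11 (k = -8 + (0 - 3) = -8 - 3 = -11)
I = -7 (I = -3 + (-4 + (I*√10)*0) = -3 + (-4 + 0) = -3 - 4 = -7)
I*k = -7*(-11) = 77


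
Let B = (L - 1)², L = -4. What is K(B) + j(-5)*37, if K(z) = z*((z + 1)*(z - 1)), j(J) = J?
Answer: 15415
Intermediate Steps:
B = 25 (B = (-4 - 1)² = (-5)² = 25)
K(z) = z*(1 + z)*(-1 + z) (K(z) = z*((1 + z)*(-1 + z)) = z*(1 + z)*(-1 + z))
K(B) + j(-5)*37 = (25³ - 1*25) - 5*37 = (15625 - 25) - 185 = 15600 - 185 = 15415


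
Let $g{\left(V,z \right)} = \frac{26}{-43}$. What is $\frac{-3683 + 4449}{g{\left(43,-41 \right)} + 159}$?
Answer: $\frac{32938}{6811} \approx 4.836$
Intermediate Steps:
$g{\left(V,z \right)} = - \frac{26}{43}$ ($g{\left(V,z \right)} = 26 \left(- \frac{1}{43}\right) = - \frac{26}{43}$)
$\frac{-3683 + 4449}{g{\left(43,-41 \right)} + 159} = \frac{-3683 + 4449}{- \frac{26}{43} + 159} = \frac{766}{\frac{6811}{43}} = 766 \cdot \frac{43}{6811} = \frac{32938}{6811}$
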